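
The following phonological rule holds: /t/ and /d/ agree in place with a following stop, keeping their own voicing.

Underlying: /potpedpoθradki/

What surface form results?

[poppebpoθragki]

/t/ before /p/ (labial) → [p]
/d/ before /p/ (labial) → [b]
/d/ before /k/ (velar) → [g]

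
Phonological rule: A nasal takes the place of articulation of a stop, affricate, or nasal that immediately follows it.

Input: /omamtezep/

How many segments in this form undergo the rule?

/m/ before /t/ (alveolar) → [n]
1 segment changes.

1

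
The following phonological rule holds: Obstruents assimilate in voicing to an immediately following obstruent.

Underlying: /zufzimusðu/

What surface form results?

/f/ before /z/ (voiced) → [v]
/s/ before /ð/ (voiced) → [z]

[zuvzimuzðu]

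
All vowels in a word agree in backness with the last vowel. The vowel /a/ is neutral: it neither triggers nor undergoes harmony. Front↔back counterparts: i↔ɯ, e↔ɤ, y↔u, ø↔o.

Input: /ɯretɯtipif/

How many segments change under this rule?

/ɯ/ harmonizes with /i/ ([-back]) → [i]
/ɯ/ harmonizes with /i/ ([-back]) → [i]
2 segments change.

2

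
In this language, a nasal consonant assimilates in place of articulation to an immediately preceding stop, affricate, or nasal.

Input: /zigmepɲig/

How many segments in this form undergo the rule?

2

/m/ after /g/ (velar) → [ŋ]
/ɲ/ after /p/ (labial) → [m]
2 segments change.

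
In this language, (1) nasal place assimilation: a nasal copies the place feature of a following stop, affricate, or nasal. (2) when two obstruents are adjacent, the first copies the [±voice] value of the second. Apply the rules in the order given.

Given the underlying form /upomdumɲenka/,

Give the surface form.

Rule 1: /m/ before /d/ (alveolar) → [n]
Rule 1: /m/ before /ɲ/ (palatal) → [ɲ]
Rule 1: /n/ before /k/ (velar) → [ŋ]
After rule 1: uponduɲɲeŋka
Rule 2: no segment meets the rule's conditions; no change.

[uponduɲɲeŋka]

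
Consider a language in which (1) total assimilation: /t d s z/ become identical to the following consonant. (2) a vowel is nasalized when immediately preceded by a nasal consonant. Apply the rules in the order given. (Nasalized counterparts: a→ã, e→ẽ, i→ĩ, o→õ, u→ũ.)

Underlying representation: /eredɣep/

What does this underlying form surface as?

Rule 1: /d/ before /ɣ/ → [ɣ] (total assimilation)
After rule 1: ereɣɣep
Rule 2: no segment meets the rule's conditions; no change.

[ereɣɣep]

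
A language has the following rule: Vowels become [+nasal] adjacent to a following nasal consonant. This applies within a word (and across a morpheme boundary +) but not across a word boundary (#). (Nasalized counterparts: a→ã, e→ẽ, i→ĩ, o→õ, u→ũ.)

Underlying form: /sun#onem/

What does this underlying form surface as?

/u/ before nasal /n/ → [ũ]
/o/ before nasal /n/ → [õ]
/e/ before nasal /m/ → [ẽ]

[sũn#õnẽm]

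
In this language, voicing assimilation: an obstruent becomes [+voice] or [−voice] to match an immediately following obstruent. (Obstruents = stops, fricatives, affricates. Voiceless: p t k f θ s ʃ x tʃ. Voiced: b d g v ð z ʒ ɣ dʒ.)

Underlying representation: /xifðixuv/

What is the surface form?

[xivðixuv]

/f/ before /ð/ (voiced) → [v]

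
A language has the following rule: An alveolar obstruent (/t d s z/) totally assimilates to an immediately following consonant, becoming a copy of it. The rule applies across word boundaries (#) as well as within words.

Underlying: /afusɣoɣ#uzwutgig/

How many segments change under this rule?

/s/ before /ɣ/ → [ɣ] (total assimilation)
/z/ before /w/ → [w] (total assimilation)
/t/ before /g/ → [g] (total assimilation)
3 segments change.

3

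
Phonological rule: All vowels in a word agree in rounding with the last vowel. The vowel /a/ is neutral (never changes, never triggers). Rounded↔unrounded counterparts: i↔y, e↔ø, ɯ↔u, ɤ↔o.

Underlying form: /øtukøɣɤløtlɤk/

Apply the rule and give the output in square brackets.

[etɯkeɣɤletlɤk]

/ø/ harmonizes with /ɤ/ ([-round]) → [e]
/u/ harmonizes with /ɤ/ ([-round]) → [ɯ]
/ø/ harmonizes with /ɤ/ ([-round]) → [e]
/ø/ harmonizes with /ɤ/ ([-round]) → [e]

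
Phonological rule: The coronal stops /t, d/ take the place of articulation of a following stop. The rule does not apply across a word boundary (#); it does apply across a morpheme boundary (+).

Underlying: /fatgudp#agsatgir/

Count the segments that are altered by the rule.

/t/ before /g/ (velar) → [k]
/d/ before /p/ (labial) → [b]
/t/ before /g/ (velar) → [k]
3 segments change.

3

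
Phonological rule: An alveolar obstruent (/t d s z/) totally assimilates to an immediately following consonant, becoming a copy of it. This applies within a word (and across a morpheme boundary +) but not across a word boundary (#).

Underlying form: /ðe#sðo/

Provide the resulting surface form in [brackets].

[ðe#ððo]

/s/ before /ð/ → [ð] (total assimilation)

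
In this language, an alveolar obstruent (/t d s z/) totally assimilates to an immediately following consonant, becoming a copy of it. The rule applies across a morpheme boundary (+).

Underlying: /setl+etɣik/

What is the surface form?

[sell+eɣɣik]

/t/ before /l/ → [l] (total assimilation)
/t/ before /ɣ/ → [ɣ] (total assimilation)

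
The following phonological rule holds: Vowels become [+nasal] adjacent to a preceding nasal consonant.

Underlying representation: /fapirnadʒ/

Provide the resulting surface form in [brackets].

[fapirnãdʒ]

/a/ after nasal /n/ → [ã]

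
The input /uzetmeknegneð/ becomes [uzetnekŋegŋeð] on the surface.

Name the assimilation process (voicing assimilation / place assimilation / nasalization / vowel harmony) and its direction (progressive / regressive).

/m/→[n] /n/→[ŋ] /n/→[ŋ].
Each target copies a feature from the preceding segment, so the direction is progressive.

place assimilation, progressive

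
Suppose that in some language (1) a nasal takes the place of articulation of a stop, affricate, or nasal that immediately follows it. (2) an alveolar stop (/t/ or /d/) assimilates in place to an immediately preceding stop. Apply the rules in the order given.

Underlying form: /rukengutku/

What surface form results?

Rule 1: /n/ before /g/ (velar) → [ŋ]
After rule 1: rukeŋgutku
Rule 2: no segment meets the rule's conditions; no change.

[rukeŋgutku]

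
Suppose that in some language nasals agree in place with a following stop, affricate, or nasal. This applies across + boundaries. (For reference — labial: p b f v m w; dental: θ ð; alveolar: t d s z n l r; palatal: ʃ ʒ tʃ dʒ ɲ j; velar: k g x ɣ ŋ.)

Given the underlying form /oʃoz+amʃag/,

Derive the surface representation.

no segment meets the rule's conditions; no change.

[oʃoz+amʃag]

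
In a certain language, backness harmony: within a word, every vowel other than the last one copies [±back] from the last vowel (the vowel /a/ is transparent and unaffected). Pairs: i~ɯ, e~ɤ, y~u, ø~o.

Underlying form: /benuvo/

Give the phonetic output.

[bɤnuvo]

/e/ harmonizes with /o/ ([+back]) → [ɤ]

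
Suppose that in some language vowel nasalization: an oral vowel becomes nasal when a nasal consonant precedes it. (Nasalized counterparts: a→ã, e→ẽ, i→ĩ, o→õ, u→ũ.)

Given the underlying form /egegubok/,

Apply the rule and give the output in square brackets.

no segment meets the rule's conditions; no change.

[egegubok]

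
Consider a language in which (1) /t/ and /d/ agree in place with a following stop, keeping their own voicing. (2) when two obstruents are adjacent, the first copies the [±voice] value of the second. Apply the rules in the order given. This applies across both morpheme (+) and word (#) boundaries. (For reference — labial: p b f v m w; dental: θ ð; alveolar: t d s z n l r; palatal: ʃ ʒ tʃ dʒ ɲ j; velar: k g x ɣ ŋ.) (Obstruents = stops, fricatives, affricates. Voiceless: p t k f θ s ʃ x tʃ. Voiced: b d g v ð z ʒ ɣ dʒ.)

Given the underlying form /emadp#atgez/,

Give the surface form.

[emapp#aggez]

Rule 1: /d/ before /p/ (labial) → [b]
Rule 1: /t/ before /g/ (velar) → [k]
After rule 1: emabp#akgez
Rule 2: /b/ before /p/ (voiceless) → [p]
Rule 2: /k/ before /g/ (voiced) → [g]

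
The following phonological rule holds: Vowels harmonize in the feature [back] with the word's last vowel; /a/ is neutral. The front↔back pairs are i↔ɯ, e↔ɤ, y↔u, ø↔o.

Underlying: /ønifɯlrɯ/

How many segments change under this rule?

2

/ø/ harmonizes with /ɯ/ ([+back]) → [o]
/i/ harmonizes with /ɯ/ ([+back]) → [ɯ]
2 segments change.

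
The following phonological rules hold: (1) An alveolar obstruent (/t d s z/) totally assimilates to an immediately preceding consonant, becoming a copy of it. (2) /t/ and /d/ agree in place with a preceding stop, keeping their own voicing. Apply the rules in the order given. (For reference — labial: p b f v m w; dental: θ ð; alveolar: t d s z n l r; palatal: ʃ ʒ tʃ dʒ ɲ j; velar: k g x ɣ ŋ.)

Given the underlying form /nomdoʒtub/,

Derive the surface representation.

[nommoʒʒub]

Rule 1: /d/ after /m/ → [m] (total assimilation)
Rule 1: /t/ after /ʒ/ → [ʒ] (total assimilation)
After rule 1: nommoʒʒub
Rule 2: no segment meets the rule's conditions; no change.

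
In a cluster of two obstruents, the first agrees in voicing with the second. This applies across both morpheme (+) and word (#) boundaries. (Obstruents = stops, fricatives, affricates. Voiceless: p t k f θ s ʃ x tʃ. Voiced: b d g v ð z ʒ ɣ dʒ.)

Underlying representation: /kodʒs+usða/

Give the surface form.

[kotʃs+uzða]

/dʒ/ before /s/ (voiceless) → [tʃ]
/s/ before /ð/ (voiced) → [z]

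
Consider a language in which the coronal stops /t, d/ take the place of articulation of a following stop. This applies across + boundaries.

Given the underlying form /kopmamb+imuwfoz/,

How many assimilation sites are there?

0

No segment meets the rule's conditions.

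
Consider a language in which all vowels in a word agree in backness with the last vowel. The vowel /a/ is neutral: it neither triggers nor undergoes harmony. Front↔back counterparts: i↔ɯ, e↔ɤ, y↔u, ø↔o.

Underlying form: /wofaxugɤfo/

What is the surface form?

no segment meets the rule's conditions; no change.

[wofaxugɤfo]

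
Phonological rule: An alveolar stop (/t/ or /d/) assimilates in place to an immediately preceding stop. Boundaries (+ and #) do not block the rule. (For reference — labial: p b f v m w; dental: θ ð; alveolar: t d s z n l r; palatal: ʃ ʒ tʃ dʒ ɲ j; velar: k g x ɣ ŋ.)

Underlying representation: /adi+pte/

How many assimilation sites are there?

/t/ after /p/ (labial) → [p]
1 segment changes.

1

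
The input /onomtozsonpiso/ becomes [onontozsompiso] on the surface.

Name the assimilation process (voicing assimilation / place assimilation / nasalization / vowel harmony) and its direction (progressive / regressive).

place assimilation, regressive

/m/→[n] /n/→[m].
Each target copies a feature from the following segment, so the direction is regressive.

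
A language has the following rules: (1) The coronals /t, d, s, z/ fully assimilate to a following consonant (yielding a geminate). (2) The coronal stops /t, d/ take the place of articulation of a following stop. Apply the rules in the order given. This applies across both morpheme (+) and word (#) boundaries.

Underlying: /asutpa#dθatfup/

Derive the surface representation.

[asuppa#θθaffup]

Rule 1: /t/ before /p/ → [p] (total assimilation)
Rule 1: /d/ before /θ/ → [θ] (total assimilation)
Rule 1: /t/ before /f/ → [f] (total assimilation)
After rule 1: asuppa#θθaffup
Rule 2: no segment meets the rule's conditions; no change.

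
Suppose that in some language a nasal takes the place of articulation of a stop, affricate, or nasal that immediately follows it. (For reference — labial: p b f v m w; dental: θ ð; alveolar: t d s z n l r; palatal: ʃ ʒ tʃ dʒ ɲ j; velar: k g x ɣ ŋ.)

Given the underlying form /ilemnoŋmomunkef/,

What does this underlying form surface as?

[ilennommomuŋkef]

/m/ before /n/ (alveolar) → [n]
/ŋ/ before /m/ (labial) → [m]
/n/ before /k/ (velar) → [ŋ]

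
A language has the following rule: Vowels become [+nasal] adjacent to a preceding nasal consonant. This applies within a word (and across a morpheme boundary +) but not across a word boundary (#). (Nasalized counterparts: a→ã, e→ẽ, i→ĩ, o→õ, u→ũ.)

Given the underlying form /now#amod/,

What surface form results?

/o/ after nasal /n/ → [õ]
/o/ after nasal /m/ → [õ]

[nõw#amõd]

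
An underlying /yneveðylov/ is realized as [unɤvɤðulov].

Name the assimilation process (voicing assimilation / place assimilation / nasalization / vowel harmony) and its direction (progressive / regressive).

/y/→[u] /e/→[ɤ] /e/→[ɤ] /y/→[u].
Vowels agree with the last vowel, so the harmony is regressive.

vowel harmony, regressive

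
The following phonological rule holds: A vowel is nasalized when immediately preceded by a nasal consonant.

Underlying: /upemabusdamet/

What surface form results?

/a/ after nasal /m/ → [ã]
/e/ after nasal /m/ → [ẽ]

[upemãbusdamẽt]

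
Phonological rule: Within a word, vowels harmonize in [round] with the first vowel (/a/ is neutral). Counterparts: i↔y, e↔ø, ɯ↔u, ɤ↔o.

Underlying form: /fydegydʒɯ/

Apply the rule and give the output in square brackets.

/e/ harmonizes with /y/ ([+round]) → [ø]
/ɯ/ harmonizes with /y/ ([+round]) → [u]

[fydøgydʒu]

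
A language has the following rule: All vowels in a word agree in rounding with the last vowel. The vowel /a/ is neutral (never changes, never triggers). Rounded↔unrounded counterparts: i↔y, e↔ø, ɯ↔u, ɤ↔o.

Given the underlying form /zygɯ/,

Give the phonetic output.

/y/ harmonizes with /ɯ/ ([-round]) → [i]

[zigɯ]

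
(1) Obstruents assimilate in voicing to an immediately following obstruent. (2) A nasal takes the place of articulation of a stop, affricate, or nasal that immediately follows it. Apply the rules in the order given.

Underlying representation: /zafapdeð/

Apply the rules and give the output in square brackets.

Rule 1: /p/ before /d/ (voiced) → [b]
After rule 1: zafabdeð
Rule 2: no segment meets the rule's conditions; no change.

[zafabdeð]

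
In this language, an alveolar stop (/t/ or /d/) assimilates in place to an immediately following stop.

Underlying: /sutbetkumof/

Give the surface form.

[supbekkumof]

/t/ before /b/ (labial) → [p]
/t/ before /k/ (velar) → [k]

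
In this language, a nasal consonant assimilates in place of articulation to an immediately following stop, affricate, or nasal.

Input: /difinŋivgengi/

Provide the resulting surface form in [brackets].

/n/ before /ŋ/ (velar) → [ŋ]
/n/ before /g/ (velar) → [ŋ]

[difiŋŋivgeŋgi]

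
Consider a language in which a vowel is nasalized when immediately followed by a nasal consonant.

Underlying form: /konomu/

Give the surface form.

/o/ before nasal /n/ → [õ]
/o/ before nasal /m/ → [õ]

[kõnõmu]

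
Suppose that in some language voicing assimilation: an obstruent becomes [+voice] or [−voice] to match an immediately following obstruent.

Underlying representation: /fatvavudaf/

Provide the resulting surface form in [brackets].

[fadvavudaf]

/t/ before /v/ (voiced) → [d]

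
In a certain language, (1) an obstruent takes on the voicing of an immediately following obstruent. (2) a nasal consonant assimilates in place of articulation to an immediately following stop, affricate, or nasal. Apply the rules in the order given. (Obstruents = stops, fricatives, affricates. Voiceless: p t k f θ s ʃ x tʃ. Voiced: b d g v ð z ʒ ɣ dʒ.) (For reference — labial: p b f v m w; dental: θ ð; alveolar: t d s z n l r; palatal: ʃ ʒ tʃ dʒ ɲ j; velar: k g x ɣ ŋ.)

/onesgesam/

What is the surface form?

Rule 1: /s/ before /g/ (voiced) → [z]
After rule 1: onezgesam
Rule 2: no segment meets the rule's conditions; no change.

[onezgesam]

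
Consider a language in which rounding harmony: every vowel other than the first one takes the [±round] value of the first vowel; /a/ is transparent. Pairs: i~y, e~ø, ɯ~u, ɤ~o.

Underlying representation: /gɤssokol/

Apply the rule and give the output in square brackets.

[gɤssɤkɤl]

/o/ harmonizes with /ɤ/ ([-round]) → [ɤ]
/o/ harmonizes with /ɤ/ ([-round]) → [ɤ]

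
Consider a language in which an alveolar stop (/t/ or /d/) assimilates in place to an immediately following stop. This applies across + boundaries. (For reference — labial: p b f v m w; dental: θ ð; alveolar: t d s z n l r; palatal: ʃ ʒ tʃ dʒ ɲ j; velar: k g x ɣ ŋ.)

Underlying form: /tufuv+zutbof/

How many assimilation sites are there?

/t/ before /b/ (labial) → [p]
1 segment changes.

1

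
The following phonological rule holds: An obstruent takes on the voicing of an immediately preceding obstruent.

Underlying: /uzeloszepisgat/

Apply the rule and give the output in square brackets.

/z/ after /s/ (voiceless) → [s]
/g/ after /s/ (voiceless) → [k]

[uzelossepiskat]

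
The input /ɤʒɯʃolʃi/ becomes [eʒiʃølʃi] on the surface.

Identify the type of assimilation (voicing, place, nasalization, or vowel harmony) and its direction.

vowel harmony, regressive

/ɤ/→[e] /ɯ/→[i] /o/→[ø].
Vowels agree with the last vowel, so the harmony is regressive.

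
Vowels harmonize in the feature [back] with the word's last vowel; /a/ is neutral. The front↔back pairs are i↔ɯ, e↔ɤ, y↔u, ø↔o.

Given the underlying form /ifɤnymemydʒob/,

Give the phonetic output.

/i/ harmonizes with /o/ ([+back]) → [ɯ]
/y/ harmonizes with /o/ ([+back]) → [u]
/e/ harmonizes with /o/ ([+back]) → [ɤ]
/y/ harmonizes with /o/ ([+back]) → [u]

[ɯfɤnumɤmudʒob]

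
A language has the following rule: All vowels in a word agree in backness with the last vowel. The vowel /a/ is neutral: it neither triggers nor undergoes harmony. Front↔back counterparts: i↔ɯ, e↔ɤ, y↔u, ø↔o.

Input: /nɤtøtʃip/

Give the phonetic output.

/ɤ/ harmonizes with /i/ ([-back]) → [e]

[netøtʃip]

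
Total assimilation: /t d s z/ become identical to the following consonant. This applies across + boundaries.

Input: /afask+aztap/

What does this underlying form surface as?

[afakk+attap]

/s/ before /k/ → [k] (total assimilation)
/z/ before /t/ → [t] (total assimilation)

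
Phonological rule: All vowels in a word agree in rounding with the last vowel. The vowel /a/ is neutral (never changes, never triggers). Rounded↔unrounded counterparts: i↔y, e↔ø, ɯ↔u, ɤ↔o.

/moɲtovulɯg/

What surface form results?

[mɤɲtɤvɯlɯg]

/o/ harmonizes with /ɯ/ ([-round]) → [ɤ]
/o/ harmonizes with /ɯ/ ([-round]) → [ɤ]
/u/ harmonizes with /ɯ/ ([-round]) → [ɯ]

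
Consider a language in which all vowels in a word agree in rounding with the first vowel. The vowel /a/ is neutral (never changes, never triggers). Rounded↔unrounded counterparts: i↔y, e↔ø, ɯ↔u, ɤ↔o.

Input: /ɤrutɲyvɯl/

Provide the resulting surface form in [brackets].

[ɤrɯtɲivɯl]

/u/ harmonizes with /ɤ/ ([-round]) → [ɯ]
/y/ harmonizes with /ɤ/ ([-round]) → [i]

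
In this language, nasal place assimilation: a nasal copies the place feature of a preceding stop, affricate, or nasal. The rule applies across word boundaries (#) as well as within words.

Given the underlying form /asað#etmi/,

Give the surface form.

/m/ after /t/ (alveolar) → [n]

[asað#etni]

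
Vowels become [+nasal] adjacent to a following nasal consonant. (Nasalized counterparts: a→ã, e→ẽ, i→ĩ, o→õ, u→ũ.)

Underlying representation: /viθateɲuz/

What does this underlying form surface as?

/e/ before nasal /ɲ/ → [ẽ]

[viθatẽɲuz]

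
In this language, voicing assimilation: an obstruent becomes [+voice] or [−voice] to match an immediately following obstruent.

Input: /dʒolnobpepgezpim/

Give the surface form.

/b/ before /p/ (voiceless) → [p]
/p/ before /g/ (voiced) → [b]
/z/ before /p/ (voiceless) → [s]

[dʒolnoppebgespim]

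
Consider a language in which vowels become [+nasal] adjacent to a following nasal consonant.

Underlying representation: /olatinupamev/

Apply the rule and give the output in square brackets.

/i/ before nasal /n/ → [ĩ]
/a/ before nasal /m/ → [ã]

[olatĩnupãmev]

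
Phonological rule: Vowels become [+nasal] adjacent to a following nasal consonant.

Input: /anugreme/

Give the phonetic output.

/a/ before nasal /n/ → [ã]
/e/ before nasal /m/ → [ẽ]

[ãnugrẽme]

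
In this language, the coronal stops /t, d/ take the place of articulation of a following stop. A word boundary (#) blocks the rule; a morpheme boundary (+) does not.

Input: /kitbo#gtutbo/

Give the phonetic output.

/t/ before /b/ (labial) → [p]
/t/ before /b/ (labial) → [p]

[kipbo#gtupbo]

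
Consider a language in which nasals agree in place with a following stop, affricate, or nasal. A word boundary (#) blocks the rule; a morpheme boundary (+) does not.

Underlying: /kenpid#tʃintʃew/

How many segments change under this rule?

/n/ before /p/ (labial) → [m]
/n/ before /tʃ/ (palatal) → [ɲ]
2 segments change.

2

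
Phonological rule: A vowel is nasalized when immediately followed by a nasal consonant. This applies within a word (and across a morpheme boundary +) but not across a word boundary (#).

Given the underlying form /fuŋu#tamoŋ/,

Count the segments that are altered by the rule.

3

/u/ before nasal /ŋ/ → [ũ]
/a/ before nasal /m/ → [ã]
/o/ before nasal /ŋ/ → [õ]
3 segments change.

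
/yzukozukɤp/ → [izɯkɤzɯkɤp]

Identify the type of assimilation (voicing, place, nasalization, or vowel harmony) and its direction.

/y/→[i] /u/→[ɯ] /o/→[ɤ] /u/→[ɯ].
Vowels agree with the last vowel, so the harmony is regressive.

vowel harmony, regressive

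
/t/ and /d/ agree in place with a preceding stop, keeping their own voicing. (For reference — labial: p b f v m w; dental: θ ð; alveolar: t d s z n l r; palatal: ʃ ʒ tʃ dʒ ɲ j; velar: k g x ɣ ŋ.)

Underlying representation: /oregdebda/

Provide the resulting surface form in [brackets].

[oreggebba]

/d/ after /g/ (velar) → [g]
/d/ after /b/ (labial) → [b]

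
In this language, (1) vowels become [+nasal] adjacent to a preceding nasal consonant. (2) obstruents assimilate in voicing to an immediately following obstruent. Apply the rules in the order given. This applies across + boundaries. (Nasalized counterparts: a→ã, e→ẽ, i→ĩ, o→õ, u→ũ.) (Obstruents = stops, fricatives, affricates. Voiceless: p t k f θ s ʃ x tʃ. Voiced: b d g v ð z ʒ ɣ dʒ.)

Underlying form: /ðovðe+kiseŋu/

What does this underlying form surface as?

Rule 1: /u/ after nasal /ŋ/ → [ũ]
After rule 1: ðovðe+kiseŋũ
Rule 2: no segment meets the rule's conditions; no change.

[ðovðe+kiseŋũ]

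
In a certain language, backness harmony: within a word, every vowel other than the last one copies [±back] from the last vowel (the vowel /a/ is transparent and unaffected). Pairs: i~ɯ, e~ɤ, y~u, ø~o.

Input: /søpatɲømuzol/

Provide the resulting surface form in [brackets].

[sopatɲomuzol]

/ø/ harmonizes with /o/ ([+back]) → [o]
/ø/ harmonizes with /o/ ([+back]) → [o]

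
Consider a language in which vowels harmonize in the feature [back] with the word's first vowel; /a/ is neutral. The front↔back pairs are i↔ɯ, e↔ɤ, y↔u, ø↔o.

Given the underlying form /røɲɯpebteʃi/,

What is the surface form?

/ɯ/ harmonizes with /ø/ ([-back]) → [i]

[røɲipebteʃi]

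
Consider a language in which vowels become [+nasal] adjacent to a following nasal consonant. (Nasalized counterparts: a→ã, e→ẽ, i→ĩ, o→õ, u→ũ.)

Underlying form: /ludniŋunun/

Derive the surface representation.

[ludnĩŋũnũn]

/i/ before nasal /ŋ/ → [ĩ]
/u/ before nasal /n/ → [ũ]
/u/ before nasal /n/ → [ũ]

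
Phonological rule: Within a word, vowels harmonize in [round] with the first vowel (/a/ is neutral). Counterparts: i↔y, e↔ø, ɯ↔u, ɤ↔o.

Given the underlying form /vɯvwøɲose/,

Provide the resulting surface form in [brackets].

[vɯvweɲɤse]

/ø/ harmonizes with /ɯ/ ([-round]) → [e]
/o/ harmonizes with /ɯ/ ([-round]) → [ɤ]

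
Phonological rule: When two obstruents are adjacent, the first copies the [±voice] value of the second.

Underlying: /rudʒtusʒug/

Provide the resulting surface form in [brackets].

[rutʃtuzʒug]

/dʒ/ before /t/ (voiceless) → [tʃ]
/s/ before /ʒ/ (voiced) → [z]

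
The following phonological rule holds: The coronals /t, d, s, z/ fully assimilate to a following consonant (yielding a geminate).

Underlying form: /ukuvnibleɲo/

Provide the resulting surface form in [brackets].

[ukuvnibleɲo]

no segment meets the rule's conditions; no change.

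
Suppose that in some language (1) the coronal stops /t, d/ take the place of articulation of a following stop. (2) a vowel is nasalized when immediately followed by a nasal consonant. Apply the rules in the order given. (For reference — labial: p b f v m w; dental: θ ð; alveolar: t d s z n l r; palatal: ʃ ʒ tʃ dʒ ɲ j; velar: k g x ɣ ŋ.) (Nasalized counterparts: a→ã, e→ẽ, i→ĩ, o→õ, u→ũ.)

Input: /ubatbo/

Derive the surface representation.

Rule 1: /t/ before /b/ (labial) → [p]
After rule 1: ubapbo
Rule 2: no segment meets the rule's conditions; no change.

[ubapbo]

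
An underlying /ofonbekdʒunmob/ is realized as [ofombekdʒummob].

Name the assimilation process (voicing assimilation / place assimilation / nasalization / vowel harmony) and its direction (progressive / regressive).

/n/→[m] /n/→[m].
Each target copies a feature from the following segment, so the direction is regressive.

place assimilation, regressive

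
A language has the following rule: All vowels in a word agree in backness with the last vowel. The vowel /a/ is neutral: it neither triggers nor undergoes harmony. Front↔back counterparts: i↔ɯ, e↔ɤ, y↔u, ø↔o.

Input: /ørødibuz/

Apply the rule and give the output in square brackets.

/ø/ harmonizes with /u/ ([+back]) → [o]
/ø/ harmonizes with /u/ ([+back]) → [o]
/i/ harmonizes with /u/ ([+back]) → [ɯ]

[orodɯbuz]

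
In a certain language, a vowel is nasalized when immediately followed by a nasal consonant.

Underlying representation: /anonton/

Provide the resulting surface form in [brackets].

[ãnõntõn]

/a/ before nasal /n/ → [ã]
/o/ before nasal /n/ → [õ]
/o/ before nasal /n/ → [õ]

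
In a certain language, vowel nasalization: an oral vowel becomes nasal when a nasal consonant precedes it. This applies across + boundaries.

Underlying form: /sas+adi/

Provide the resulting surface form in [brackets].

[sas+adi]

no segment meets the rule's conditions; no change.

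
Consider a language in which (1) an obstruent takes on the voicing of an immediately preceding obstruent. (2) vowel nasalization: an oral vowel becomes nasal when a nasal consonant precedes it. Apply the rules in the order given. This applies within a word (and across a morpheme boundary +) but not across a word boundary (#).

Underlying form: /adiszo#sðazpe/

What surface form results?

Rule 1: /z/ after /s/ (voiceless) → [s]
Rule 1: /ð/ after /s/ (voiceless) → [θ]
Rule 1: /p/ after /z/ (voiced) → [b]
After rule 1: adisso#sθazbe
Rule 2: no segment meets the rule's conditions; no change.

[adisso#sθazbe]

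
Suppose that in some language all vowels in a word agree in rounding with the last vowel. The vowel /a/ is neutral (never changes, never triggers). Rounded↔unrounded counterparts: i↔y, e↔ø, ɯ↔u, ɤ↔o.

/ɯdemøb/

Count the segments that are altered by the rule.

2

/ɯ/ harmonizes with /ø/ ([+round]) → [u]
/e/ harmonizes with /ø/ ([+round]) → [ø]
2 segments change.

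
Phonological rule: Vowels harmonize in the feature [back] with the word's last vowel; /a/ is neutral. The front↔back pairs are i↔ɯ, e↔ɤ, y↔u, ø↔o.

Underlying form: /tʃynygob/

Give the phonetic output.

[tʃunugob]

/y/ harmonizes with /o/ ([+back]) → [u]
/y/ harmonizes with /o/ ([+back]) → [u]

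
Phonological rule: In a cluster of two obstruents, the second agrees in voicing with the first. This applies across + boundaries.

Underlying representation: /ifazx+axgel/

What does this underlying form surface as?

[ifazɣ+axkel]

/x/ after /z/ (voiced) → [ɣ]
/g/ after /x/ (voiceless) → [k]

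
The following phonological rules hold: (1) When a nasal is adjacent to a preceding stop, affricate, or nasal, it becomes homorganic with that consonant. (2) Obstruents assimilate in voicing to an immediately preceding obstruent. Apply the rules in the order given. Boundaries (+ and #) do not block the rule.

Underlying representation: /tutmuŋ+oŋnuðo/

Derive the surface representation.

[tutnuŋ+oŋŋuðo]

Rule 1: /m/ after /t/ (alveolar) → [n]
Rule 1: /n/ after /ŋ/ (velar) → [ŋ]
After rule 1: tutnuŋ+oŋŋuðo
Rule 2: no segment meets the rule's conditions; no change.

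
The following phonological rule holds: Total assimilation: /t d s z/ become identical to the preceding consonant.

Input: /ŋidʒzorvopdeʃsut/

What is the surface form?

[ŋidʒdʒorvoppeʃʃut]

/z/ after /dʒ/ → [dʒ] (total assimilation)
/d/ after /p/ → [p] (total assimilation)
/s/ after /ʃ/ → [ʃ] (total assimilation)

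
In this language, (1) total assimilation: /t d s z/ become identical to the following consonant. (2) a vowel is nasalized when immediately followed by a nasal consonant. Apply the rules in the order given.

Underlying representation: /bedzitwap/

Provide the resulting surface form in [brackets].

Rule 1: /d/ before /z/ → [z] (total assimilation)
Rule 1: /t/ before /w/ → [w] (total assimilation)
After rule 1: bezziwwap
Rule 2: no segment meets the rule's conditions; no change.

[bezziwwap]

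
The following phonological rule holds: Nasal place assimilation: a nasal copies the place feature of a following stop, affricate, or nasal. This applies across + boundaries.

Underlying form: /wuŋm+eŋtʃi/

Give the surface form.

/ŋ/ before /m/ (labial) → [m]
/ŋ/ before /tʃ/ (palatal) → [ɲ]

[wumm+eɲtʃi]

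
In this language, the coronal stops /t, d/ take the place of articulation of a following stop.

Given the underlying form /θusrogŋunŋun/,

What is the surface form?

no segment meets the rule's conditions; no change.

[θusrogŋunŋun]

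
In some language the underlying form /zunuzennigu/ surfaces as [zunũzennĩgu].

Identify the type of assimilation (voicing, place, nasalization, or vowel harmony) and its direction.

/u/→[ũ] /i/→[ĩ].
Each target copies a feature from the preceding segment, so the direction is progressive.

nasalization, progressive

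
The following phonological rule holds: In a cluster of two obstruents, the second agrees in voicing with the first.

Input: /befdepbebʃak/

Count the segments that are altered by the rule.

3

/d/ after /f/ (voiceless) → [t]
/b/ after /p/ (voiceless) → [p]
/ʃ/ after /b/ (voiced) → [ʒ]
3 segments change.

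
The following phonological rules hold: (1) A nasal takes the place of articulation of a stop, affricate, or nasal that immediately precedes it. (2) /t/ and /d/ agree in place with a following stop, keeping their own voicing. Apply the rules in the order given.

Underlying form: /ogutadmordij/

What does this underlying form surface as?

Rule 1: /m/ after /d/ (alveolar) → [n]
After rule 1: ogutadnordij
Rule 2: no segment meets the rule's conditions; no change.

[ogutadnordij]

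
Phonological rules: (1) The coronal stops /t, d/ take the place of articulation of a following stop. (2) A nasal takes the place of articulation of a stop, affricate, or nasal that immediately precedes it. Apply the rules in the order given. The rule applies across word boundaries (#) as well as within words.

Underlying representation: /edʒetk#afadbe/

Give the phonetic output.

Rule 1: /t/ before /k/ (velar) → [k]
Rule 1: /d/ before /b/ (labial) → [b]
After rule 1: edʒekk#afabbe
Rule 2: no segment meets the rule's conditions; no change.

[edʒekk#afabbe]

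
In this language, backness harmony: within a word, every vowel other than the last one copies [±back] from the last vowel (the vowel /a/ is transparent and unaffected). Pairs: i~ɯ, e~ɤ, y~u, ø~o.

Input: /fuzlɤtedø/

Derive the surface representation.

[fyzletedø]

/u/ harmonizes with /ø/ ([-back]) → [y]
/ɤ/ harmonizes with /ø/ ([-back]) → [e]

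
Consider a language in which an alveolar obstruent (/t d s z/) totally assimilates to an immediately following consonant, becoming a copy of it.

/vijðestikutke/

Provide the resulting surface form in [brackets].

[vijðettikukke]

/s/ before /t/ → [t] (total assimilation)
/t/ before /k/ → [k] (total assimilation)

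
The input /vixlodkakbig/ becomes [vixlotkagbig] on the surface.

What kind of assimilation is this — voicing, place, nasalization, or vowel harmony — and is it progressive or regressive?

/d/→[t] /k/→[g].
Each target copies a feature from the following segment, so the direction is regressive.

voicing assimilation, regressive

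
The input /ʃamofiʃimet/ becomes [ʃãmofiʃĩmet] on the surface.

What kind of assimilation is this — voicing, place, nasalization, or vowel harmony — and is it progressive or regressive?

nasalization, regressive

/a/→[ã] /i/→[ĩ].
Each target copies a feature from the following segment, so the direction is regressive.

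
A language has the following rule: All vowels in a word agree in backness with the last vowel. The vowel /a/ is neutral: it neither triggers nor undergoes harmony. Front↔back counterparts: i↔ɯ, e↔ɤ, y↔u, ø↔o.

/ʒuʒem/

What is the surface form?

[ʒyʒem]

/u/ harmonizes with /e/ ([-back]) → [y]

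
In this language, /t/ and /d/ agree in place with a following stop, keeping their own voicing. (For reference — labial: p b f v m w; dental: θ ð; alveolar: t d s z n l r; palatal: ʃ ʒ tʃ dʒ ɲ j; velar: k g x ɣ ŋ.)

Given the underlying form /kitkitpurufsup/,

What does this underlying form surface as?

[kikkippurufsup]

/t/ before /k/ (velar) → [k]
/t/ before /p/ (labial) → [p]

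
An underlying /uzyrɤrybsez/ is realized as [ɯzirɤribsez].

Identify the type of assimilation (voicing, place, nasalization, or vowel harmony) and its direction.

vowel harmony, regressive

/u/→[ɯ] /y/→[i] /y/→[i].
Vowels agree with the last vowel, so the harmony is regressive.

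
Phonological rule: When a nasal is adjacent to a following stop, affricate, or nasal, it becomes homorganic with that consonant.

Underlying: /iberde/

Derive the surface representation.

no segment meets the rule's conditions; no change.

[iberde]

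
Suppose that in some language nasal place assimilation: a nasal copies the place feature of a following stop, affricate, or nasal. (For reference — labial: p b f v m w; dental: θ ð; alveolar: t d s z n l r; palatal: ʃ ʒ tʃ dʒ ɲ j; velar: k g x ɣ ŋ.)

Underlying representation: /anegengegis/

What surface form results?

[anegeŋgegis]

/n/ before /g/ (velar) → [ŋ]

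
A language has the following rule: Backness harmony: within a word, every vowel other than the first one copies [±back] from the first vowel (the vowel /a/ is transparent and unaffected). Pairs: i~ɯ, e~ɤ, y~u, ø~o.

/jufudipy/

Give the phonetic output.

/i/ harmonizes with /u/ ([+back]) → [ɯ]
/y/ harmonizes with /u/ ([+back]) → [u]

[jufudɯpu]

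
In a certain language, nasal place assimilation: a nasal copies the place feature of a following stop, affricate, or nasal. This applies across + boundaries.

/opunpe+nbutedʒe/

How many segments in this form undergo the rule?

2

/n/ before /p/ (labial) → [m]
/n/ before /b/ (labial) → [m]
2 segments change.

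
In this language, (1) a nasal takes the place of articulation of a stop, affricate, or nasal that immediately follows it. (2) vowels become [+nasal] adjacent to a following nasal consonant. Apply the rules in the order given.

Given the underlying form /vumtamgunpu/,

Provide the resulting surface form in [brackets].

[vũntãŋgũmpu]

Rule 1: /m/ before /t/ (alveolar) → [n]
Rule 1: /m/ before /g/ (velar) → [ŋ]
Rule 1: /n/ before /p/ (labial) → [m]
After rule 1: vuntaŋgumpu
Rule 2: /u/ before nasal /n/ → [ũ]
Rule 2: /a/ before nasal /ŋ/ → [ã]
Rule 2: /u/ before nasal /m/ → [ũ]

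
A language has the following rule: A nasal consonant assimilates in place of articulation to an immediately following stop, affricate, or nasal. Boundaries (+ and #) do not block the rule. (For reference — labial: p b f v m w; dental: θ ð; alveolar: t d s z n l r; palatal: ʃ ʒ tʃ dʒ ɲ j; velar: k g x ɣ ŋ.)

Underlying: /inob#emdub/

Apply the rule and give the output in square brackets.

[inob#endub]

/m/ before /d/ (alveolar) → [n]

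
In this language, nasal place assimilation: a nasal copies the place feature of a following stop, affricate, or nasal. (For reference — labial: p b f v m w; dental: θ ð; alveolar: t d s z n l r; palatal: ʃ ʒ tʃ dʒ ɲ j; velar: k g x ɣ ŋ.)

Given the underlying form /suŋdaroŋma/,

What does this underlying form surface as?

[sundaromma]

/ŋ/ before /d/ (alveolar) → [n]
/ŋ/ before /m/ (labial) → [m]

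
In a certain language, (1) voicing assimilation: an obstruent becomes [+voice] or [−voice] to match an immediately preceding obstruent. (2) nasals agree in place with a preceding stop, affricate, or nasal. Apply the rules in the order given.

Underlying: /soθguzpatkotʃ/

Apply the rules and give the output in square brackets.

Rule 1: /g/ after /θ/ (voiceless) → [k]
Rule 1: /p/ after /z/ (voiced) → [b]
After rule 1: soθkuzbatkotʃ
Rule 2: no segment meets the rule's conditions; no change.

[soθkuzbatkotʃ]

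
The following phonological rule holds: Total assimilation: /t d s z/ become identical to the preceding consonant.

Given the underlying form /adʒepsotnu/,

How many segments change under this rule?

/s/ after /p/ → [p] (total assimilation)
1 segment changes.

1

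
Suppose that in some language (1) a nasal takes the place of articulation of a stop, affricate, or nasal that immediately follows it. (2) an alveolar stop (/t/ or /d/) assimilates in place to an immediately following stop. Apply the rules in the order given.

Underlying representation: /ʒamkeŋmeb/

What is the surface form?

Rule 1: /m/ before /k/ (velar) → [ŋ]
Rule 1: /ŋ/ before /m/ (labial) → [m]
After rule 1: ʒaŋkemmeb
Rule 2: no segment meets the rule's conditions; no change.

[ʒaŋkemmeb]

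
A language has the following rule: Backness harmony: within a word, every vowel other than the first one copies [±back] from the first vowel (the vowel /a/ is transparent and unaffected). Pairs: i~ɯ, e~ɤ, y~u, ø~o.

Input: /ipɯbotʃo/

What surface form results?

[ipibøtʃø]

/ɯ/ harmonizes with /i/ ([-back]) → [i]
/o/ harmonizes with /i/ ([-back]) → [ø]
/o/ harmonizes with /i/ ([-back]) → [ø]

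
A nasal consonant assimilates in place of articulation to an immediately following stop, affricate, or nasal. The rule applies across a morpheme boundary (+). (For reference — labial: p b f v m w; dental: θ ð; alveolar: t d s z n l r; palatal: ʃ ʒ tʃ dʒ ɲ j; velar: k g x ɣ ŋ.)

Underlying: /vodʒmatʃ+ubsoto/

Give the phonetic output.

[vodʒmatʃ+ubsoto]

no segment meets the rule's conditions; no change.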